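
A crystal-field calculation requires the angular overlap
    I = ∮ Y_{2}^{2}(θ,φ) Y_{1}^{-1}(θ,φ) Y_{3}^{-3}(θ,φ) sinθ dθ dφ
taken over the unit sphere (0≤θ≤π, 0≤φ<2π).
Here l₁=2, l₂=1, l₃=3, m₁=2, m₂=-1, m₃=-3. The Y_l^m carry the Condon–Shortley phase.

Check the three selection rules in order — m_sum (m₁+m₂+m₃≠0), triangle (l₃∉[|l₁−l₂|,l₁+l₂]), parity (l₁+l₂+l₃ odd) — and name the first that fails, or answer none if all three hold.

m_sum

Σmᵢ = -2  ✗
l₃∈[|l₁−l₂|,l₁+l₂]=[1,3], have l₃=3
Σlᵢ = 6 ⇒ even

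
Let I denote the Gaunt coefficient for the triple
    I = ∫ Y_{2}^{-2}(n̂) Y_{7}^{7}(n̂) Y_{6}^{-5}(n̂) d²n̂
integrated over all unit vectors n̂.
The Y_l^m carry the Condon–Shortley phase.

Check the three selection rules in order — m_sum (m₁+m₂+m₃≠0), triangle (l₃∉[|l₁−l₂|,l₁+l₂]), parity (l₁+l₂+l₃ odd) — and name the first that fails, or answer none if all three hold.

m₁+m₂+m₃ = -2 + 7 − 5 = 0  ✓
triangle: |2−7|=5 ≤ l₃=6 ≤ 2+7=9  ✓
parity: l₁+l₂+l₃ = 15 is odd  ✗

parity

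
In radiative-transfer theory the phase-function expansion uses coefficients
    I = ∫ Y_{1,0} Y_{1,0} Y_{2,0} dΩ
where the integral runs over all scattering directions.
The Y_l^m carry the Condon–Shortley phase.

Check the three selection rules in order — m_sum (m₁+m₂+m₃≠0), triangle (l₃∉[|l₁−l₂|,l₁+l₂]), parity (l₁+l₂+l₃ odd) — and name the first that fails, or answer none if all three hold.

none

m₁+m₂+m₃ = 0 + 0 + 0 = 0  ✓
triangle: |1−1|=0 ≤ l₃=2 ≤ 1+1=2  ✓
parity: l₁+l₂+l₃ = 4 is even  ✓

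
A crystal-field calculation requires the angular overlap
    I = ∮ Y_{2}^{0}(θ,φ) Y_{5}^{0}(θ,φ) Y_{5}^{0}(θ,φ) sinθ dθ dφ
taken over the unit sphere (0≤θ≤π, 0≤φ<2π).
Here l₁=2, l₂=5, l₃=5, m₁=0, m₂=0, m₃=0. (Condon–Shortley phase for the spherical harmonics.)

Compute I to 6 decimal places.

0.161739

m-sum 0 ✓  L=12 even ✓  3≤5≤7 ✓
Π(2lᵢ+1) = 5×11×11 = 605
triangle coeff Δ(2,5,5) = 1/38610
Σ_t [0,2]: t=0:+1/2880 t=1:−1/576 t=2:+1/2880 = -1/960
(3j)²=10/429 [(2 5 5; 0 0 0)], sign=+1
(m-triple is (0,0,0) — same symbol as above.)
⇒ 4πI² = 500/1521
I = (+1)√(500/1521/(4π)) = 0.16173926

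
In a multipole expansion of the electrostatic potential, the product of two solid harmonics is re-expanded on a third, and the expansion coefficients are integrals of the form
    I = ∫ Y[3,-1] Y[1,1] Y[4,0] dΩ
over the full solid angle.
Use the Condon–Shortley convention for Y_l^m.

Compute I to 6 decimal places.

0.150786

Rules hold: Σm=0, L=8 even, 2≤4≤4.
N = 7·3·9 = 189
Δ = 0!·6!·2!/9! = 1/252
Racah Σ t=0..0: t=0:+1/36 = 1/36
⇒ 3j(3 1 4; 0 0 0)² = 4/63, sgn +1
Racah Σ t=0..0: t=0:+1/96 = 1/96
⇒ 3j(3 1 4; -1 1 0)² = 1/42, sgn +1
4πI² = N·(3j₀)²·(3jₘ)² = 2/7
I = +1·√(0.285714/4π) = 0.15078601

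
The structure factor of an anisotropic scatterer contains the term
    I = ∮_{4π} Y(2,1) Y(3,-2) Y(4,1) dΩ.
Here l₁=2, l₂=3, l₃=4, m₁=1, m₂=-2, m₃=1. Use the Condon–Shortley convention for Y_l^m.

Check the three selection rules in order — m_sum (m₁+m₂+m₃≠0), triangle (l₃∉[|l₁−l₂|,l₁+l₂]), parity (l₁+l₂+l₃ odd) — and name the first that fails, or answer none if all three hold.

parity

m₁+m₂+m₃ = 1 − 2 + 1 = 0  ✓
triangle: |2−3|=1 ≤ l₃=4 ≤ 2+3=5  ✓
parity: l₁+l₂+l₃ = 9 is odd  ✗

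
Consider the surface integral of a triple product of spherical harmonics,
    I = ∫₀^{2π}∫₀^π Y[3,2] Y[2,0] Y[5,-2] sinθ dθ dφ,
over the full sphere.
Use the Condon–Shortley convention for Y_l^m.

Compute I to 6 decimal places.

0.190188

m-sum 0 ✓  L=10 even ✓  1≤5≤5 ✓
Π(2lᵢ+1) = 7×5×11 = 385
triangle coeff Δ(3,2,5) = 1/2310
Σ_t [0,0]: t=0:+1/144 = 1/144
(3j)²=10/231 [(3 2 5; 0 0 0)], sign=-1
Σ_t [0,0]: t=0:+1/480 = 1/480
(3j)²=3/110 [(3 2 5; 2 0 -2)], sign=-1
⇒ 4πI² = 5/11
I = (+1)√(5/11/(4π)) = 0.19018827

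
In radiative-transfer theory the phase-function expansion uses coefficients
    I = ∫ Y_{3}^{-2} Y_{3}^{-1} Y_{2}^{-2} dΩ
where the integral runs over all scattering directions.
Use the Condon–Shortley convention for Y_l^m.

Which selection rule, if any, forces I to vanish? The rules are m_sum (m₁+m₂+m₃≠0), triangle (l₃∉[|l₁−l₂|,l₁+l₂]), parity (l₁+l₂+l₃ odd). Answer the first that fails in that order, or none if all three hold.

m_sum

azimuthal sum: -2 − 1 − 2 = -5  ✗
0 ≤ 2 ≤ 6 (triangle on l)
L = 3 + 3 + 2 = 8 (even)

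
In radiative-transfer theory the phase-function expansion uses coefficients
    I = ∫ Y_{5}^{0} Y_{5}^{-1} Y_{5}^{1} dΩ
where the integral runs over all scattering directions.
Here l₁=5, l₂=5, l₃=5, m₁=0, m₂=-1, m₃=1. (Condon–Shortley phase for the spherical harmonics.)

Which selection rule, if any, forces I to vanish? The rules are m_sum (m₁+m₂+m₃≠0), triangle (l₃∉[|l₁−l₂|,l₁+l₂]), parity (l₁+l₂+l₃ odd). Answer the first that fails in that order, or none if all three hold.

parity

Σmᵢ = 0  ✓
l₃∈[|l₁−l₂|,l₁+l₂]=[0,10], have l₃=5  ✓
Σlᵢ = 15 ⇒ odd  ✗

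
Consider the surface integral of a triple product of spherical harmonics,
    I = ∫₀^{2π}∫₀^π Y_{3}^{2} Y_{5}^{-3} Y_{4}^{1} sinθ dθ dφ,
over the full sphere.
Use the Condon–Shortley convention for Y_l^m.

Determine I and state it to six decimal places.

Checks pass: Σm=0; 12 even; l₃=4∈[2,8].
(2·3+1)(2·5+1)(2·4+1) = 693
Δ: 4! 2! 6! / 13! → 1/180180
sum: t=1:−1/576 t=2:+1/144 t=3:−1/576 = 1/288
3j²(3 5 4; 0 0 0) = Δ·Π!·Σ² = 20/1001  (sign +1)
sum: t=0:+1/1152 t=1:−1/1440 = 1/5760
3j²(3 5 4; 2 -3 1) = Δ·Π!·Σ² = 1/858  (sign -1)
combine: 4πI² = 693·20/1001·1/858 = 30/1859
take √, sign -1: I = -0.03583571

-0.035836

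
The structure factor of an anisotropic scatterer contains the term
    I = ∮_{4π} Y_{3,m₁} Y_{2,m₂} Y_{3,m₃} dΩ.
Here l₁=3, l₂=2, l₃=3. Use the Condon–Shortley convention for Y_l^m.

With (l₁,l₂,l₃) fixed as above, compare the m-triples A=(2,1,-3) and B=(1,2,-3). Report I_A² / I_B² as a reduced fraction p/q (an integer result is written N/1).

5/2

l's match ⇒ only the (l;m) 3-j factors differ between A and B.
A: triangle coeff Δ(3,2,3) = 1/3780; Σ_t [1,1]: t=1:−1/48 = -1/48; (3j)²=5/84 [(3 2 3; 2 1 -3)], sign=-1
B: triangle coeff Δ(3,2,3) = 1/3780; Σ_t [2,2]: t=2:+1/96 = 1/96; (3j)²=1/42 [(3 2 3; 1 2 -3)], sign=+1
I_A²/I_B² = (5/84)/(1/42) = 5/2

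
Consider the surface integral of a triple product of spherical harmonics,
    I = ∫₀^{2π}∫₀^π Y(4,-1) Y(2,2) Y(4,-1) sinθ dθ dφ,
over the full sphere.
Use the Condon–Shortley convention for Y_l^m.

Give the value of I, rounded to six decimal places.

0.200662

m-sum 0 ✓  L=10 even ✓  2≤4≤6 ✓
Π(2lᵢ+1) = 9×5×9 = 405
triangle coeff Δ(4,2,4) = 1/13860
Σ_t [0,2]: t=0:+1/192 t=1:−1/36 t=2:+1/192 = -5/288
(3j)²=20/693 [(4 2 4; 0 0 0)], sign=-1
Σ_t [2,2]: t=2:+1/144 = 1/144
(3j)²=10/231 [(4 2 4; -1 2 -1)], sign=-1
⇒ 4πI² = 3000/5929
I = (+1)√(3000/5929/(4π)) = 0.20066192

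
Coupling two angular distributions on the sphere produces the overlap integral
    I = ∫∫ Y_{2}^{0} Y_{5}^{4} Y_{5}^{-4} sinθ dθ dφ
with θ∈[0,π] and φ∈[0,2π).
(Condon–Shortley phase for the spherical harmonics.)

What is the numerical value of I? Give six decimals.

-0.097044

m-sum 0 ✓  L=12 even ✓  3≤5≤7 ✓
Π(2lᵢ+1) = 5×11×11 = 605
triangle coeff Δ(2,5,5) = 1/38610
Σ_t [0,2]: t=0:+1/2880 t=1:−1/576 t=2:+1/2880 = -1/960
(3j)²=10/429 [(2 5 5; 0 0 0)], sign=+1
Σ_t [1,2]: t=1:−1/40320 t=2:+1/20160 = 1/40320
(3j)²=6/715 [(2 5 5; 0 4 -4)], sign=-1
⇒ 4πI² = 20/169
I = (-1)√(20/169/(4π)) = -0.09704356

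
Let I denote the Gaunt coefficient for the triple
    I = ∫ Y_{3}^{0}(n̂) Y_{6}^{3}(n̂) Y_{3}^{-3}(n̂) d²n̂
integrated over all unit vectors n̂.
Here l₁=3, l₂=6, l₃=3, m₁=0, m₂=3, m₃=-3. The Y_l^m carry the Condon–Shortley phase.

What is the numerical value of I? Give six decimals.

-0.108647

m-sum 0 ✓  L=12 even ✓  3≤3≤9 ✓
Π(2lᵢ+1) = 7×13×7 = 637
triangle coeff Δ(3,6,3) = 1/12012
Σ_t [3,3]: t=3:−1/1296 = -1/1296
(3j)²=100/3003 [(3 6 3; 0 0 0)], sign=+1
Σ_t [3,3]: t=3:−1/25920 = -1/25920
(3j)²=1/143 [(3 6 3; 0 3 -3)], sign=-1
⇒ 4πI² = 700/4719
I = (-1)√(700/4719/(4π)) = -0.10864734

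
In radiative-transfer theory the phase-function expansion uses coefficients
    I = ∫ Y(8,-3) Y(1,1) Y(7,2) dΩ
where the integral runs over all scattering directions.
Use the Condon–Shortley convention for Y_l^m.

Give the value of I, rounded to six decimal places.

-0.226917

Checks pass: Σm=0; 16 even; l₃=7∈[7,9].
(2·8+1)(2·1+1)(2·7+1) = 765
Δ: 2! 14! 0! / 17! → 1/2040
sum: t=1:−1/25401600 = -1/25401600
3j²(8 1 7; 0 0 0) = Δ·Π!·Σ² = 8/255  (sign +1)
sum: t=2:+1/87091200 = 1/87091200
3j²(8 1 7; -3 1 2) = Δ·Π!·Σ² = 11/408  (sign -1)
combine: 4πI² = 765·8/255·11/408 = 11/17
take √, sign -1: I = -0.22691696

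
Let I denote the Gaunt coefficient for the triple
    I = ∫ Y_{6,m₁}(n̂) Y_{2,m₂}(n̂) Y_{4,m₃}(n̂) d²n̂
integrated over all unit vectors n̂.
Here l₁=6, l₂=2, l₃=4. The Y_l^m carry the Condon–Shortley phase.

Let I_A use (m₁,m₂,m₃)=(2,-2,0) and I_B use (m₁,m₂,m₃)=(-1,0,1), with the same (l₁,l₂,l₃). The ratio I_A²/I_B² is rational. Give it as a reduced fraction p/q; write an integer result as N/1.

Same 6,2,4: normalisation and zero-m 3j drop out of the ratio.
A: Δ: 4! 8! 0! / 13! → 1/6435; sum: t=0:+1/13824 = 1/13824; 3j²(6 2 4; 2 -2 0) = Δ·Π!·Σ² = 14/1287  (sign +1)
B: Δ: 4! 8! 0! / 13! → 1/6435; sum: t=2:+1/2880 = 1/2880; 3j²(6 2 4; -1 0 1) = Δ·Π!·Σ² = 14/429  (sign -1)
I_A²/I_B² = (14/1287)/(14/429) = 1/3

1/3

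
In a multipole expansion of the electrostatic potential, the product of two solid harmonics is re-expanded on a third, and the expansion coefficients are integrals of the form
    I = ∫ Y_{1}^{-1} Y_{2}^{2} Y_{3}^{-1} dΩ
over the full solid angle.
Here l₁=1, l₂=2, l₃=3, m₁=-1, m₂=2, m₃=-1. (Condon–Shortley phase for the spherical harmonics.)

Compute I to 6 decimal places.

Checks pass: Σm=0; 6 even; l₃=3∈[1,3].
(2·1+1)(2·2+1)(2·3+1) = 105
Δ: 0! 2! 4! / 7! → 1/105
sum: t=0:+1/4 = 1/4
3j²(1 2 3; 0 0 0) = Δ·Π!·Σ² = 3/35  (sign -1)
sum: t=0:+1/48 = 1/48
3j²(1 2 3; -1 2 -1) = Δ·Π!·Σ² = 1/105  (sign +1)
combine: 4πI² = 105·3/35·1/105 = 3/35
take √, sign -1: I = -0.08258890

-0.082589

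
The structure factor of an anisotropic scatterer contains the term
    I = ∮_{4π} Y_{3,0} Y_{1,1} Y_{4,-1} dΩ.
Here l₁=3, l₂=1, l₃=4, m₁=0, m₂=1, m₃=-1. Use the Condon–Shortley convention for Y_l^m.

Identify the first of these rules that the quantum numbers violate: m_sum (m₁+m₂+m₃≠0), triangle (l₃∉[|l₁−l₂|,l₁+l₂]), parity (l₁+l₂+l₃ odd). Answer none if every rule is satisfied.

Σmᵢ = 0  ✓
l₃∈[|l₁−l₂|,l₁+l₂]=[2,4], have l₃=4  ✓
Σlᵢ = 8 ⇒ even  ✓

none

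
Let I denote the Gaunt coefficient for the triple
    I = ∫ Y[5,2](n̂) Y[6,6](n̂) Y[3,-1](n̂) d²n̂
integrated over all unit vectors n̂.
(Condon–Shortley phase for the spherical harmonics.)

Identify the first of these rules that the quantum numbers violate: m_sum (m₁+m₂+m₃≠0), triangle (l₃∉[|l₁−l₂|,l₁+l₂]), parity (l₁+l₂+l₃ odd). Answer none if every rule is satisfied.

m_sum

m₁+m₂+m₃ = 2 + 6 − 1 = 7  ✗
triangle: |5−6|=1 ≤ l₃=3 ≤ 5+6=11
parity: l₁+l₂+l₃ = 14 is even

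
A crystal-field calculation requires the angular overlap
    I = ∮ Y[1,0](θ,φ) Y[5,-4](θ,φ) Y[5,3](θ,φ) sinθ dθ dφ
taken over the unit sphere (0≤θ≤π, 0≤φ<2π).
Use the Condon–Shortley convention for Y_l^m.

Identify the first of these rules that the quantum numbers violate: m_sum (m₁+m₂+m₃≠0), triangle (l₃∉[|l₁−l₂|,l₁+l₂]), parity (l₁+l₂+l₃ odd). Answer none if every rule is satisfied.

m_sum

Σmᵢ = -1  ✗
l₃∈[|l₁−l₂|,l₁+l₂]=[4,6], have l₃=5
Σlᵢ = 11 ⇒ odd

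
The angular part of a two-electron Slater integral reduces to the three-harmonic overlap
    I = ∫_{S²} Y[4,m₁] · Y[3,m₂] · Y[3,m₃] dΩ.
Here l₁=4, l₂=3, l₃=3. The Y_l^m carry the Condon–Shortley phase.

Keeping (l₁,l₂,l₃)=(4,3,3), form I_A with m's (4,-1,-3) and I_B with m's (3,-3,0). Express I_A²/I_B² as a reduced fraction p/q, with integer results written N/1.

2/3

Same 4,3,3: normalisation and zero-m 3j drop out of the ratio.
A: Δ: 4! 4! 2! / 11! → 1/34650; sum: t=0:+1/1152 = 1/1152; 3j²(4 3 3; 4 -1 -3) = Δ·Π!·Σ² = 1/33  (sign +1)
B: Δ: 4! 4! 2! / 11! → 1/34650; sum: t=0:+1/288 = 1/288; 3j²(4 3 3; 3 -3 0) = Δ·Π!·Σ² = 1/22  (sign -1)
I_A²/I_B² = (1/33)/(1/22) = 2/3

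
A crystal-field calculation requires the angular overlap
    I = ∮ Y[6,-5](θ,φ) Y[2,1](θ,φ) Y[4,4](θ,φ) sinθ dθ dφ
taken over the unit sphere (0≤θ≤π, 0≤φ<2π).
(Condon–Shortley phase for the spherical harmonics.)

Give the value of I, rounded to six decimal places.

-0.204295

Checks pass: Σm=0; 12 even; l₃=4∈[4,8].
(2·6+1)(2·2+1)(2·4+1) = 585
Δ: 4! 8! 0! / 13! → 1/6435
sum: t=2:+1/2304 = 1/2304
3j²(6 2 4; 0 0 0) = Δ·Π!·Σ² = 5/143  (sign +1)
sum: t=3:−1/241920 = -1/241920
3j²(6 2 4; -5 1 4) = Δ·Π!·Σ² = 1/39  (sign -1)
combine: 4πI² = 585·5/143·1/39 = 75/143
take √, sign -1: I = -0.20429497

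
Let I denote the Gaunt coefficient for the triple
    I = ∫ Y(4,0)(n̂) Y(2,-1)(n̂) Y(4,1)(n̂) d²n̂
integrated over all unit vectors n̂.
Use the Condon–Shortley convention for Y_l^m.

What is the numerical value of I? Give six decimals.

Checks pass: Σm=0; 10 even; l₃=4∈[2,6].
(2·4+1)(2·2+1)(2·4+1) = 405
Δ: 2! 6! 2! / 11! → 1/13860
sum: t=0:+1/192 t=1:−1/36 t=2:+1/192 = -5/288
3j²(4 2 4; 0 0 0) = Δ·Π!·Σ² = 20/693  (sign -1)
sum: t=0:+1/96 t=1:−1/72 = -1/288
3j²(4 2 4; 0 -1 1) = Δ·Π!·Σ² = 1/462  (sign +1)
combine: 4πI² = 405·20/693·1/462 = 150/5929
take √, sign -1: I = -0.04486937

-0.044869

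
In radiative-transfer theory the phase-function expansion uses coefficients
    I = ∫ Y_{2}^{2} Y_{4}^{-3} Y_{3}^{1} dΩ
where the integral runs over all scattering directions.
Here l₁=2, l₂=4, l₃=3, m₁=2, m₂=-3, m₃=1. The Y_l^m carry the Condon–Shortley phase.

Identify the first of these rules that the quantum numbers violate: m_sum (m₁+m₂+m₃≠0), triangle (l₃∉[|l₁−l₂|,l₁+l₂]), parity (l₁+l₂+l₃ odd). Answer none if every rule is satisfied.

parity

azimuthal sum: 2 − 3 + 1 = 0  ✓
2 ≤ 3 ≤ 6 (triangle on l)  ✓
L = 2 + 4 + 3 = 9 (odd)  ✗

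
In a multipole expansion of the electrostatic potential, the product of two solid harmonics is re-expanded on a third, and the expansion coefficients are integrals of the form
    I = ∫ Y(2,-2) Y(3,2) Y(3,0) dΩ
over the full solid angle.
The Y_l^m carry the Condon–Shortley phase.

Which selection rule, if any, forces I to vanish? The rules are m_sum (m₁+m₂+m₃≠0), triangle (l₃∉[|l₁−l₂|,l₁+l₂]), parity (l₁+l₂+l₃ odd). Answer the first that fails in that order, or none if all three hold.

none

m₁+m₂+m₃ = -2 + 2 + 0 = 0  ✓
triangle: |2−3|=1 ≤ l₃=3 ≤ 2+3=5  ✓
parity: l₁+l₂+l₃ = 8 is even  ✓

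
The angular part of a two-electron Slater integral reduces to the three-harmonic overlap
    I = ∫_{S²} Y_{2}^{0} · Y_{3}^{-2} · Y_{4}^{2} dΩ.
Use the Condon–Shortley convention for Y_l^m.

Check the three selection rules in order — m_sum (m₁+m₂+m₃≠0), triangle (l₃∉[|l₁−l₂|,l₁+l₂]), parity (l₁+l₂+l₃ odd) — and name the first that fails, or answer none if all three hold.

parity

azimuthal sum: 0 − 2 + 2 = 0  ✓
1 ≤ 4 ≤ 5 (triangle on l)  ✓
L = 2 + 3 + 4 = 9 (odd)  ✗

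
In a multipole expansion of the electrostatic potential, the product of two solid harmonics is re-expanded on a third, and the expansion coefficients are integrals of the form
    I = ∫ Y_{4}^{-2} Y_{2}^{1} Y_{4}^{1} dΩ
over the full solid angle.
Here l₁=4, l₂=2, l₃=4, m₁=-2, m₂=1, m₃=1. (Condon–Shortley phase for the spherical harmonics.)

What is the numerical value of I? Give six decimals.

Checks pass: Σm=0; 10 even; l₃=4∈[2,6].
(2·4+1)(2·2+1)(2·4+1) = 405
Δ: 2! 6! 2! / 11! → 1/13860
sum: t=0:+1/192 t=1:−1/36 t=2:+1/192 = -5/288
3j²(4 2 4; 0 0 0) = Δ·Π!·Σ² = 20/693  (sign -1)
sum: t=1:−1/240 t=2:+1/96 = 1/160
3j²(4 2 4; -2 1 1) = Δ·Π!·Σ² = 27/1540  (sign -1)
combine: 4πI² = 405·20/693·27/1540 = 1215/5929
take √, sign +1: I = 0.12770047

0.127700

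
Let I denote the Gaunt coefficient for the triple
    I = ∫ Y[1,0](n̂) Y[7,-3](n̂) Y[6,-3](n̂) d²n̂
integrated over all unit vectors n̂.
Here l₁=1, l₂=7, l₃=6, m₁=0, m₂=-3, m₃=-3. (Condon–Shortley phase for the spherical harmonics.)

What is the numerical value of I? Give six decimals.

0.000000

Σmᵢ = -6 ≠ 0, so the φ-integral vanishes; I = 0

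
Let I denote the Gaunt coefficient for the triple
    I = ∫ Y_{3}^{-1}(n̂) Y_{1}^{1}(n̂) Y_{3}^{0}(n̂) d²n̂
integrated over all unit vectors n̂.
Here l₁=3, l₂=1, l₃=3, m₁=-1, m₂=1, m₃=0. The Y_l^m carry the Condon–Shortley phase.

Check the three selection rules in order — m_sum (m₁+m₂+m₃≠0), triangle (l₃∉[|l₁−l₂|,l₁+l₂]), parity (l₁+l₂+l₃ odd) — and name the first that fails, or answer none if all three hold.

Σmᵢ = 0  ✓
l₃∈[|l₁−l₂|,l₁+l₂]=[2,4], have l₃=3  ✓
Σlᵢ = 7 ⇒ odd  ✗

parity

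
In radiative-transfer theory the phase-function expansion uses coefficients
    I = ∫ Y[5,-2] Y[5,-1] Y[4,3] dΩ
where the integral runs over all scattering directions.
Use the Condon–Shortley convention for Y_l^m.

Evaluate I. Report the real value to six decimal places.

-0.048522

m-sum 0 ✓  L=14 even ✓  0≤4≤10 ✓
Π(2lᵢ+1) = 11×11×9 = 1089
triangle coeff Δ(5,5,4) = 1/3153150
Σ_t [1,5]: t=1:−1/69120 t=2:+1/1728 t=3:−1/576 t=4:+1/1728 t=5:−1/69120 = -7/11520
(3j)²=2/143 [(5 5 4; 0 0 0)], sign=-1
Σ_t [3,4]: t=3:−1/5184 t=4:+1/6912 = -1/20736
(3j)²=5/2574 [(5 5 4; -2 -1 3)], sign=+1
⇒ 4πI² = 5/169
I = (-1)√(5/169/(4π)) = -0.04852178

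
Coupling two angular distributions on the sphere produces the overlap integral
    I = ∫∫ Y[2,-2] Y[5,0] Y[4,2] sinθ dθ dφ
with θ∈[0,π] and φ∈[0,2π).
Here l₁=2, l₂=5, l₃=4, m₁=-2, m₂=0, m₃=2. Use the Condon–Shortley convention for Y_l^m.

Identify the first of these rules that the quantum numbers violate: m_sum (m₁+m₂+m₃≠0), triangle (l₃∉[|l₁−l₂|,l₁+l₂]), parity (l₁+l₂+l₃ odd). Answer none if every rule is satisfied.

parity

azimuthal sum: -2 + 0 + 2 = 0  ✓
3 ≤ 4 ≤ 7 (triangle on l)  ✓
L = 2 + 5 + 4 = 11 (odd)  ✗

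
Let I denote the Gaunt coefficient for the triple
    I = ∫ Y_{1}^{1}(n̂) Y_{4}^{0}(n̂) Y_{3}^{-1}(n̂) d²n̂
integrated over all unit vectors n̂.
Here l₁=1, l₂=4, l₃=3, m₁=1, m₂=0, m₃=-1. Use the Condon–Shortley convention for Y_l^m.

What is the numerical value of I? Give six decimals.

m-sum 0 ✓  L=8 even ✓  3≤3≤5 ✓
Π(2lᵢ+1) = 3×9×7 = 189
triangle coeff Δ(1,4,3) = 1/252
Σ_t [1,1]: t=1:−1/36 = -1/36
(3j)²=4/63 [(1 4 3; 0 0 0)], sign=+1
Σ_t [0,0]: t=0:+1/96 = 1/96
(3j)²=1/42 [(1 4 3; 1 0 -1)], sign=+1
⇒ 4πI² = 2/7
I = (+1)√(2/7/(4π)) = 0.15078601

0.150786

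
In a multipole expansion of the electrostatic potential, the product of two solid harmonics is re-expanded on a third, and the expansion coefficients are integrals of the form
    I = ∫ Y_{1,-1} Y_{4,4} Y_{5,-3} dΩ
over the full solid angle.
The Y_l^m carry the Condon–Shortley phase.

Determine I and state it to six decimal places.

-0.049106

m-sum 0 ✓  L=10 even ✓  3≤5≤5 ✓
Π(2lᵢ+1) = 3×9×11 = 297
triangle coeff Δ(1,4,5) = 1/495
Σ_t [0,0]: t=0:+1/576 = 1/576
(3j)²=5/99 [(1 4 5; 0 0 0)], sign=-1
Σ_t [0,0]: t=0:+1/80640 = 1/80640
(3j)²=1/495 [(1 4 5; -1 4 -3)], sign=+1
⇒ 4πI² = 1/33
I = (-1)√(1/33/(4π)) = -0.04910640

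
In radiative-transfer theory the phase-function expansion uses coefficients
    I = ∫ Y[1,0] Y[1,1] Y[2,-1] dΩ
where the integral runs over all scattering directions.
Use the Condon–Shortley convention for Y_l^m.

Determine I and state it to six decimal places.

Rules hold: Σm=0, L=4 even, 0≤2≤2.
N = 3·3·5 = 45
Δ = 0!·2!·2!/5! = 1/30
Racah Σ t=0..0: t=0:+1/1 = 1/1
⇒ 3j(1 1 2; 0 0 0)² = 2/15, sgn +1
Racah Σ t=0..0: t=0:+1/2 = 1/2
⇒ 3j(1 1 2; 0 1 -1)² = 1/10, sgn -1
4πI² = N·(3j₀)²·(3jₘ)² = 3/5
I = -1·√(0.6/4π) = -0.21850969

-0.218510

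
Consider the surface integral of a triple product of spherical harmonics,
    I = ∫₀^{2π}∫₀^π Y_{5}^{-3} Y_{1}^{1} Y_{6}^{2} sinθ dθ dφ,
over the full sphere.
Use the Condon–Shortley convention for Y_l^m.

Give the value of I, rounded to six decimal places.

Rules hold: Σm=0, L=12 even, 4≤6≤6.
N = 11·3·13 = 429
Δ = 0!·10!·2!/13! = 1/858
Racah Σ t=0..0: t=0:+1/14400 = 1/14400
⇒ 3j(5 1 6; 0 0 0)² = 6/143, sgn +1
Racah Σ t=0..0: t=0:+1/161280 = 1/161280
⇒ 3j(5 1 6; -3 1 2)² = 1/143, sgn +1
4πI² = N·(3j₀)²·(3jₘ)² = 18/143
I = +1·√(0.125874/4π) = 0.10008369

0.100084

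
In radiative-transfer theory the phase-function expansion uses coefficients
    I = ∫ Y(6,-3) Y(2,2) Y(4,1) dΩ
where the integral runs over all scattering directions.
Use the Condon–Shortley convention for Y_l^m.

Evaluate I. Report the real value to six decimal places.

m-sum 0 ✓  L=12 even ✓  4≤4≤8 ✓
Π(2lᵢ+1) = 13×5×9 = 585
triangle coeff Δ(6,2,4) = 1/6435
Σ_t [2,2]: t=2:+1/2304 = 1/2304
(3j)²=5/143 [(6 2 4; 0 0 0)], sign=+1
Σ_t [4,4]: t=4:+1/17280 = 1/17280
(3j)²=14/715 [(6 2 4; -3 2 1)], sign=-1
⇒ 4πI² = 630/1573
I = (-1)√(630/1573/(4π)) = -0.17852580

-0.178526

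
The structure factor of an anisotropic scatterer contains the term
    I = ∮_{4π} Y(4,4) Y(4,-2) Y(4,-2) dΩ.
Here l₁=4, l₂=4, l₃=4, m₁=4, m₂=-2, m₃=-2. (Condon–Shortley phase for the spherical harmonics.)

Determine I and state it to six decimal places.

0.190983

m-sum 0 ✓  L=12 even ✓  0≤4≤8 ✓
Π(2lᵢ+1) = 9×9×9 = 729
triangle coeff Δ(4,4,4) = 1/450450
Σ_t [0,4]: t=0:+1/13824 t=1:−1/216 t=2:+1/64 t=3:−1/216 t=4:+1/13824 = 5/768
(3j)²=18/1001 [(4 4 4; 0 0 0)], sign=+1
Σ_t [0,0]: t=0:+1/2304 = 1/2304
(3j)²=5/143 [(4 4 4; 4 -2 -2)], sign=+1
⇒ 4πI² = 65610/143143
I = (+1)√(65610/143143/(4π)) = 0.19098314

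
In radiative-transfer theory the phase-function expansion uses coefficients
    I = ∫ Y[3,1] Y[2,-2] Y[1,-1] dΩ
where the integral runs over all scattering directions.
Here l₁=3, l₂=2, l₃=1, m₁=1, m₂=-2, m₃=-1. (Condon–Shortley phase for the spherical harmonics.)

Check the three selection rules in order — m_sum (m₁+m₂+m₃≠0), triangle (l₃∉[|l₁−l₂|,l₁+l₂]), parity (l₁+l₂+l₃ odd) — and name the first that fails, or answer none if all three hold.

Σmᵢ = -2  ✗
l₃∈[|l₁−l₂|,l₁+l₂]=[1,5], have l₃=1
Σlᵢ = 6 ⇒ even

m_sum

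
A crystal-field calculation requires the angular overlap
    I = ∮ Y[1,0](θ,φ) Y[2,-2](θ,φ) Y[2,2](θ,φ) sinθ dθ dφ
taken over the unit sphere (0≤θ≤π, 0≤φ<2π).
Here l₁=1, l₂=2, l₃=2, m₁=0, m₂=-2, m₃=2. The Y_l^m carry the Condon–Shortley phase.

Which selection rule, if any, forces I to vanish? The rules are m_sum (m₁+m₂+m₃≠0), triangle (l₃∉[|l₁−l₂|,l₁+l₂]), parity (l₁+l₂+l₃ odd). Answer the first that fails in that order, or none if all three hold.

Σmᵢ = 0  ✓
l₃∈[|l₁−l₂|,l₁+l₂]=[1,3], have l₃=2  ✓
Σlᵢ = 5 ⇒ odd  ✗

parity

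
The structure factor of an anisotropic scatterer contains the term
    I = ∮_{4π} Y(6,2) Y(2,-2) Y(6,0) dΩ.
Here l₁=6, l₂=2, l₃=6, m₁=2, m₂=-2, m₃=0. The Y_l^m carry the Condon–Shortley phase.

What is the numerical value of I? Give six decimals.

Rules hold: Σm=0, L=14 even, 4≤6≤8.
N = 13·5·13 = 845
Δ = 2!·10!·2!/15! = 1/90090
Racah Σ t=0..2: t=0:+1/69120 t=1:−1/14400 t=2:+1/69120 = -7/172800
⇒ 3j(6 2 6; 0 0 0)² = 14/715, sgn -1
Racah Σ t=0..0: t=0:+1/69120 = 1/69120
⇒ 3j(6 2 6; 2 -2 0)² = 4/143, sgn +1
4πI² = N·(3j₀)²·(3jₘ)² = 56/121
I = -1·√(0.46281/4π) = -0.19190947

-0.191909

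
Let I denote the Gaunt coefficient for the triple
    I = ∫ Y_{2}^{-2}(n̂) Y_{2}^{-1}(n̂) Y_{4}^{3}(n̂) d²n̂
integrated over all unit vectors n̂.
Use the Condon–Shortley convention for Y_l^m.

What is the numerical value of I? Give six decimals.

-0.238414

m-sum 0 ✓  L=8 even ✓  0≤4≤4 ✓
Π(2lᵢ+1) = 5×5×9 = 225
triangle coeff Δ(2,2,4) = 1/630
Σ_t [0,0]: t=0:+1/16 = 1/16
(3j)²=2/35 [(2 2 4; 0 0 0)], sign=+1
Σ_t [0,0]: t=0:+1/144 = 1/144
(3j)²=1/18 [(2 2 4; -2 -1 3)], sign=-1
⇒ 4πI² = 5/7
I = (-1)√(5/7/(4π)) = -0.23841361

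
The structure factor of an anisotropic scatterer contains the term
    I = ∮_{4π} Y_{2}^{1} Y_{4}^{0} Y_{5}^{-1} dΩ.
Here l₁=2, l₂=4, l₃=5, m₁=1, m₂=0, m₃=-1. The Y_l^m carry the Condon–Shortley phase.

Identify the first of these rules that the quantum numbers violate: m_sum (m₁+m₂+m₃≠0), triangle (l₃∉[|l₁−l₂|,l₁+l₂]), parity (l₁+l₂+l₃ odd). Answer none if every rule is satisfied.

Σmᵢ = 0  ✓
l₃∈[|l₁−l₂|,l₁+l₂]=[2,6], have l₃=5  ✓
Σlᵢ = 11 ⇒ odd  ✗

parity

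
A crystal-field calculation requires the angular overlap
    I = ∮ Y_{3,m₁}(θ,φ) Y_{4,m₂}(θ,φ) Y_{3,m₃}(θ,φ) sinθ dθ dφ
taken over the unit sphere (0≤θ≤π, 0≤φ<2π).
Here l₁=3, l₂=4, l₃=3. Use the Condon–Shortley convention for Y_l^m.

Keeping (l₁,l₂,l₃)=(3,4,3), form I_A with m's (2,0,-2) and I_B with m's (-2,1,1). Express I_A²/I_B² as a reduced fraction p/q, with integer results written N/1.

Shared (l₁,l₂,l₃)=(3,4,3): N and (l;000)² cancel in I_A²/I_B².
A: Δ = 4!·2!·4!/11! = 1/34650; Racah Σ t=0..1: t=0:+1/576 t=1:−1/72 = -7/576; ⇒ 3j(3 4 3; 2 0 -2)² = 7/198, sgn +1
B: Δ = 4!·2!·4!/11! = 1/34650; Racah Σ t=3..4: t=3:−1/48 t=4:+1/144 = -1/72; ⇒ 3j(3 4 3; -2 1 1)² = 16/693, sgn -1
I_A²/I_B² = (7/198)/(16/693) = 49/32

49/32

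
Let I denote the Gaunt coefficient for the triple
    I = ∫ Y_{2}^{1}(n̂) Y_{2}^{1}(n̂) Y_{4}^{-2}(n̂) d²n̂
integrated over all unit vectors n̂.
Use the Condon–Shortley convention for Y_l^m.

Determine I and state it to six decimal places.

m-sum 0 ✓  L=8 even ✓  0≤4≤4 ✓
Π(2lᵢ+1) = 5×5×9 = 225
triangle coeff Δ(2,2,4) = 1/630
Σ_t [0,0]: t=0:+1/16 = 1/16
(3j)²=2/35 [(2 2 4; 0 0 0)], sign=+1
Σ_t [0,0]: t=0:+1/36 = 1/36
(3j)²=4/63 [(2 2 4; 1 1 -2)], sign=+1
⇒ 4πI² = 40/49
I = (+1)√(40/49/(4π)) = 0.25487487

0.254875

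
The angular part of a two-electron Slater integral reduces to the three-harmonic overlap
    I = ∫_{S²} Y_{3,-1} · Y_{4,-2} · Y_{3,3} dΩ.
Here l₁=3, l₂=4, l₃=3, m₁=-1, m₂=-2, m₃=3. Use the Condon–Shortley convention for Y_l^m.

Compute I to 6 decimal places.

m-sum 0 ✓  L=10 even ✓  1≤3≤7 ✓
Π(2lᵢ+1) = 7×9×7 = 441
triangle coeff Δ(3,4,3) = 1/34650
Σ_t [1,3]: t=1:−1/72 t=2:+1/16 t=3:−1/72 = 5/144
(3j)²=2/77 [(3 4 3; 0 0 0)], sign=-1
Σ_t [2,2]: t=2:+1/192 = 1/192
(3j)²=3/77 [(3 4 3; -1 -2 3)], sign=+1
⇒ 4πI² = 54/121
I = (-1)√(54/121/(4π)) = -0.18845135

-0.188451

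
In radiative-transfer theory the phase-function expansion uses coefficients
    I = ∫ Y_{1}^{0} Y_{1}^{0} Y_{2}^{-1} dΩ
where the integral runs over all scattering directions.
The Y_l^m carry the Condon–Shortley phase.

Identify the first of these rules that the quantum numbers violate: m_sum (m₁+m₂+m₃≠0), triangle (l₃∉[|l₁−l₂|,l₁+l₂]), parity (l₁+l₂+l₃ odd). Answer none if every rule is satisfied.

azimuthal sum: 0 + 0 − 1 = -1  ✗
0 ≤ 2 ≤ 2 (triangle on l)
L = 1 + 1 + 2 = 4 (even)

m_sum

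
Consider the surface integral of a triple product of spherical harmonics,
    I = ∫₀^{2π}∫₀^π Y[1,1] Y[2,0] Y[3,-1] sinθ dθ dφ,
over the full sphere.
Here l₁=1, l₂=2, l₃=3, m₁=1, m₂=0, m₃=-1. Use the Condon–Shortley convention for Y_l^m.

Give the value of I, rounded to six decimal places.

m-sum 0 ✓  L=6 even ✓  1≤3≤3 ✓
Π(2lᵢ+1) = 3×5×7 = 105
triangle coeff Δ(1,2,3) = 1/105
Σ_t [0,0]: t=0:+1/4 = 1/4
(3j)²=3/35 [(1 2 3; 0 0 0)], sign=-1
Σ_t [0,0]: t=0:+1/8 = 1/8
(3j)²=2/35 [(1 2 3; 1 0 -1)], sign=+1
⇒ 4πI² = 18/35
I = (-1)√(18/35/(4π)) = -0.20230066

-0.202301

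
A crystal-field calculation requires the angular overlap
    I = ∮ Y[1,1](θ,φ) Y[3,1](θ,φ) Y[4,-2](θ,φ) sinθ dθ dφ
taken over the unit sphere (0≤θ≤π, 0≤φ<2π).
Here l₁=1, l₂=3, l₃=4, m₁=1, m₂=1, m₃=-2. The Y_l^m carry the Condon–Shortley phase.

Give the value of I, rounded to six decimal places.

m-sum 0 ✓  L=8 even ✓  2≤4≤4 ✓
Π(2lᵢ+1) = 3×7×9 = 189
triangle coeff Δ(1,3,4) = 1/252
Σ_t [0,0]: t=0:+1/36 = 1/36
(3j)²=4/63 [(1 3 4; 0 0 0)], sign=+1
Σ_t [0,0]: t=0:+1/96 = 1/96
(3j)²=5/84 [(1 3 4; 1 1 -2)], sign=+1
⇒ 4πI² = 5/7
I = (+1)√(5/7/(4π)) = 0.23841361

0.238414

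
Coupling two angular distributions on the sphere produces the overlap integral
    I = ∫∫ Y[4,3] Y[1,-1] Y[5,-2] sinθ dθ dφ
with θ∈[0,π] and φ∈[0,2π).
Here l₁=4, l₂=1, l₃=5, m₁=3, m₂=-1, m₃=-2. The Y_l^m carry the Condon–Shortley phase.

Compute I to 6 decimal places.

0.085055

Checks pass: Σm=0; 10 even; l₃=5∈[3,5].
(2·4+1)(2·1+1)(2·5+1) = 297
Δ: 0! 8! 2! / 11! → 1/495
sum: t=0:+1/576 = 1/576
3j²(4 1 5; 0 0 0) = Δ·Π!·Σ² = 5/99  (sign -1)
sum: t=0:+1/10080 = 1/10080
3j²(4 1 5; 3 -1 -2) = Δ·Π!·Σ² = 1/165  (sign -1)
combine: 4πI² = 297·5/99·1/165 = 1/11
take √, sign +1: I = 0.08505478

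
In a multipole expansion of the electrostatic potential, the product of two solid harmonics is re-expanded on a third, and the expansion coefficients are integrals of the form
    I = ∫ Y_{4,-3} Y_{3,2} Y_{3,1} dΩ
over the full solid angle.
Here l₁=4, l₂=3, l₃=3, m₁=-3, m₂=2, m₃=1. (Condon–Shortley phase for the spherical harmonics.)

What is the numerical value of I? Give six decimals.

Rules hold: Σm=0, L=10 even, 1≤3≤7.
N = 9·7·7 = 441
Δ = 4!·4!·2!/11! = 1/34650
Racah Σ t=1..3: t=1:−1/72 t=2:+1/16 t=3:−1/72 = 5/144
⇒ 3j(4 3 3; 0 0 0)² = 2/77, sgn -1
Racah Σ t=3..4: t=3:−1/288 t=4:+1/144 = 1/288
⇒ 3j(4 3 3; -3 2 1)² = 1/99, sgn +1
4πI² = N·(3j₀)²·(3jₘ)² = 14/121
I = -1·√(0.115702/4π) = -0.09595473

-0.095955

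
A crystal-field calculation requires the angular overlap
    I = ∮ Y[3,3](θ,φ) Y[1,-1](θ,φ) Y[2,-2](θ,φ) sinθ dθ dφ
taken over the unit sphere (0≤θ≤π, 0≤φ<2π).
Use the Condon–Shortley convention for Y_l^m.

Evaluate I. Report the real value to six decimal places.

-0.319865

m-sum 0 ✓  L=6 even ✓  2≤2≤4 ✓
Π(2lᵢ+1) = 7×3×5 = 105
triangle coeff Δ(3,1,2) = 1/105
Σ_t [1,1]: t=1:−1/4 = -1/4
(3j)²=3/35 [(3 1 2; 0 0 0)], sign=-1
Σ_t [0,0]: t=0:+1/48 = 1/48
(3j)²=1/7 [(3 1 2; 3 -1 -2)], sign=+1
⇒ 4πI² = 9/7
I = (-1)√(9/7/(4π)) = -0.31986543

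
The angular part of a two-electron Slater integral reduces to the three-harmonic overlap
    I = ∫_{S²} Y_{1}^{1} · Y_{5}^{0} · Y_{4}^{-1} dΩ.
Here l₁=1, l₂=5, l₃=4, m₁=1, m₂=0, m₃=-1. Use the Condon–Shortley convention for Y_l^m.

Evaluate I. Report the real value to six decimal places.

Checks pass: Σm=0; 10 even; l₃=4∈[4,6].
(2·1+1)(2·5+1)(2·4+1) = 297
Δ: 2! 0! 8! / 11! → 1/495
sum: t=1:−1/576 = -1/576
3j²(1 5 4; 0 0 0) = Δ·Π!·Σ² = 5/99  (sign -1)
sum: t=0:+1/1440 = 1/1440
3j²(1 5 4; 1 0 -1) = Δ·Π!·Σ² = 2/99  (sign -1)
combine: 4πI² = 297·5/99·2/99 = 10/33
take √, sign +1: I = 0.15528807

0.155288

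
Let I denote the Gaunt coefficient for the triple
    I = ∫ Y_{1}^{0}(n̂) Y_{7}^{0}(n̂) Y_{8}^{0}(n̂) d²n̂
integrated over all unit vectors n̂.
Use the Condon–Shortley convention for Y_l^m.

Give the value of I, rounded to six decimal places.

Checks pass: Σm=0; 16 even; l₃=8∈[6,8].
(2·1+1)(2·7+1)(2·8+1) = 765
Δ: 0! 2! 14! / 17! → 1/2040
sum: t=0:+1/25401600 = 1/25401600
3j²(1 7 8; 0 0 0) = Δ·Π!·Σ² = 8/255  (sign +1)
(m-triple is (0,0,0) — same symbol as above.)
combine: 4πI² = 765·8/255·8/255 = 64/85
take √, sign +1: I = 0.24477981

0.244780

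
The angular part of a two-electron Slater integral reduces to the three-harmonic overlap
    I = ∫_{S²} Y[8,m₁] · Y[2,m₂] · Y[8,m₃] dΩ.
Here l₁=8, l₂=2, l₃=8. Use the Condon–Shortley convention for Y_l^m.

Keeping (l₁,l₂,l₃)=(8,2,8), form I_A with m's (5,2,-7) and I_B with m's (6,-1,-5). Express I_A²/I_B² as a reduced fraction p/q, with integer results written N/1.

30/121

l's match ⇒ only the (l;m) 3-j factors differ between A and B.
A: triangle coeff Δ(8,2,8) = 1/348840; Σ_t [2,2]: t=2:+1/24908083200 = 1/24908083200; (3j)²=7/1292 [(8 2 8; 5 2 -7)], sign=-1
B: triangle coeff Δ(8,2,8) = 1/348840; Σ_t [0,1]: t=0:+1/1916006400 t=1:−1/12454041600 = 1/2264371200; (3j)²=847/38760 [(8 2 8; 6 -1 -5)], sign=-1
I_A²/I_B² = (7/1292)/(847/38760) = 30/121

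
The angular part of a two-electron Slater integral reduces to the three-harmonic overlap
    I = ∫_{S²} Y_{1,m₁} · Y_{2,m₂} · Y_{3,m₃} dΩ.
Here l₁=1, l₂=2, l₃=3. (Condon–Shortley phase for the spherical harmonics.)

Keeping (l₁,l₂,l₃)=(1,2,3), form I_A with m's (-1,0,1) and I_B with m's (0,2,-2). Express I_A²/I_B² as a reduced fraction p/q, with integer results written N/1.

6/5

Same 1,2,3: normalisation and zero-m 3j drop out of the ratio.
A: Δ: 0! 2! 4! / 7! → 1/105; sum: t=0:+1/8 = 1/8; 3j²(1 2 3; -1 0 1) = Δ·Π!·Σ² = 2/35  (sign +1)
B: Δ: 0! 2! 4! / 7! → 1/105; sum: t=0:+1/24 = 1/24; 3j²(1 2 3; 0 2 -2) = Δ·Π!·Σ² = 1/21  (sign -1)
I_A²/I_B² = (2/35)/(1/21) = 6/5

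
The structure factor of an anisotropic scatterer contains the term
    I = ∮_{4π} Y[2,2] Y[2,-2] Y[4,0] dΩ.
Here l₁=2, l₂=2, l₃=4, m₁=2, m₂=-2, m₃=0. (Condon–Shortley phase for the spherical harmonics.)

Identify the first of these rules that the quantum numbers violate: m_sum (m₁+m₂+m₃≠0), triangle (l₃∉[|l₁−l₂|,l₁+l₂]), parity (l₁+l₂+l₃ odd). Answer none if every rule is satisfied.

Σmᵢ = 0  ✓
l₃∈[|l₁−l₂|,l₁+l₂]=[0,4], have l₃=4  ✓
Σlᵢ = 8 ⇒ even  ✓

none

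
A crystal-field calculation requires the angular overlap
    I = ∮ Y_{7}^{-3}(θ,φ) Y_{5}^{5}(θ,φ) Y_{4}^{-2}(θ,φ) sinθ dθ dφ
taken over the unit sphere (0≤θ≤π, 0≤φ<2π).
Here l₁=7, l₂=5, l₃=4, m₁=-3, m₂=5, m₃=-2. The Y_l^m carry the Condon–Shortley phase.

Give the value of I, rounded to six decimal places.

0.086594

Checks pass: Σm=0; 16 even; l₃=4∈[2,12].
(2·7+1)(2·5+1)(2·4+1) = 1485
Δ: 8! 6! 2! / 17! → 1/6126120
sum: t=3:−1/69120 t=4:+1/20736 t=5:−1/69120 = 1/51840
3j²(7 5 4; 0 0 0) = Δ·Π!·Σ² = 280/21879  (sign +1)
sum: t=8:+1/3870720 = 1/3870720
3j²(7 5 4; -3 5 -2) = Δ·Π!·Σ² = 675/136136  (sign +1)
combine: 4πI² = 1485·280/21879·675/136136 = 50625/537251
take √, sign +1: I = 0.08659423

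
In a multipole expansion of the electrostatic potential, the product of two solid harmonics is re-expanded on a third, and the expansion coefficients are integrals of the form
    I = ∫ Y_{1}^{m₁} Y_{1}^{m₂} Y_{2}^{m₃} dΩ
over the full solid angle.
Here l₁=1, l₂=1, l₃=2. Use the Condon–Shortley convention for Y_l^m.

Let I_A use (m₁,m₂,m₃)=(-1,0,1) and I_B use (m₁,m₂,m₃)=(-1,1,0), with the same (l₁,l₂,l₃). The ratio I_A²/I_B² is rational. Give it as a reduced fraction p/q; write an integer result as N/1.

l's match ⇒ only the (l;m) 3-j factors differ between A and B.
A: triangle coeff Δ(1,1,2) = 1/30; Σ_t [0,0]: t=0:+1/2 = 1/2; (3j)²=1/10 [(1 1 2; -1 0 1)], sign=-1
B: triangle coeff Δ(1,1,2) = 1/30; Σ_t [0,0]: t=0:+1/4 = 1/4; (3j)²=1/30 [(1 1 2; -1 1 0)], sign=+1
I_A²/I_B² = (1/10)/(1/30) = 3/1

3/1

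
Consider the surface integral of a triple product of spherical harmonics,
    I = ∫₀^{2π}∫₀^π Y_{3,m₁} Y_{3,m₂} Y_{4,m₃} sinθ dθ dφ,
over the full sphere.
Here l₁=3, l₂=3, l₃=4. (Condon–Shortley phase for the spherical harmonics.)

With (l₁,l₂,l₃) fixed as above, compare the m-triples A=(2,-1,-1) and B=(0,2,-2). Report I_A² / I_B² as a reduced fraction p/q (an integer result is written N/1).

32/3

Shared (l₁,l₂,l₃)=(3,3,4): N and (l;000)² cancel in I_A²/I_B².
A: Δ = 2!·4!·4!/11! = 1/34650; Racah Σ t=0..1: t=0:+1/48 t=1:−1/144 = 1/72; ⇒ 3j(3 3 4; 2 -1 -1)² = 16/693, sgn -1
B: Δ = 2!·4!·4!/11! = 1/34650; Racah Σ t=1..2: t=1:−1/96 t=2:+1/72 = 1/288; ⇒ 3j(3 3 4; 0 2 -2)² = 1/462, sgn +1
I_A²/I_B² = (16/693)/(1/462) = 32/3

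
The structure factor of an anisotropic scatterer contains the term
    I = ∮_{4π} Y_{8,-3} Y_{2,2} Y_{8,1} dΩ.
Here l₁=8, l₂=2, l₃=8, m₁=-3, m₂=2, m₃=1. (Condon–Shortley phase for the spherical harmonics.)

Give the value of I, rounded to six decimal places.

0.184248

Checks pass: Σm=0; 18 even; l₃=8∈[6,10].
(2·8+1)(2·2+1)(2·8+1) = 1445
Δ: 2! 14! 2! / 19! → 1/348840
sum: t=0:+1/116121600 t=1:−1/25401600 t=2:+1/116121600 = -1/45158400
3j²(8 2 8; 0 0 0) = Δ·Π!·Σ² = 24/1615  (sign -1)
sum: t=2:+1/174182400 = 1/174182400
3j²(8 2 8; -3 2 1) = Δ·Π!·Σ² = 77/3876  (sign -1)
combine: 4πI² = 1445·24/1615·77/3876 = 154/361
take √, sign +1: I = 0.18424759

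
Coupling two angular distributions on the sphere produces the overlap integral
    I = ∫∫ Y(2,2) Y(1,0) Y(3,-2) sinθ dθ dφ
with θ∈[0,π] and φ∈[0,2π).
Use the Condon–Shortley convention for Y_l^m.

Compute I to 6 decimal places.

0.184674

Checks pass: Σm=0; 6 even; l₃=3∈[1,3].
(2·2+1)(2·1+1)(2·3+1) = 105
Δ: 0! 4! 2! / 7! → 1/105
sum: t=0:+1/4 = 1/4
3j²(2 1 3; 0 0 0) = Δ·Π!·Σ² = 3/35  (sign -1)
sum: t=0:+1/24 = 1/24
3j²(2 1 3; 2 0 -2) = Δ·Π!·Σ² = 1/21  (sign -1)
combine: 4πI² = 105·3/35·1/21 = 3/7
take √, sign +1: I = 0.18467439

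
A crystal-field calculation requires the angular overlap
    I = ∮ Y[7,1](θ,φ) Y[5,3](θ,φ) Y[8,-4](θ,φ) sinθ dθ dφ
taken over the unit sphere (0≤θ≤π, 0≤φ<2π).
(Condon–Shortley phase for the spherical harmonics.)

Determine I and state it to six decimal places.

Checks pass: Σm=0; 20 even; l₃=8∈[2,12].
(2·7+1)(2·5+1)(2·8+1) = 2805
Δ: 4! 10! 6! / 21! → 1/814773960
sum: t=0:+1/87091200 t=1:−1/4976640 t=2:+1/2073600 t=3:−1/4976640 t=4:+1/87091200 = 1/9676800
3j²(7 5 8; 0 0 0) = Δ·Π!·Σ² = 360/46189  (sign +1)
sum: t=2:+1/49766400 t=3:−1/21772800 t=4:+1/92897280 = -1/66355200
3j²(7 5 8; 1 3 -4) = Δ·Π!·Σ² = 63/8398  (sign -1)
combine: 4πI² = 2805·360/46189·63/8398 = 170100/1037153
take √, sign -1: I = -0.11424200

-0.114242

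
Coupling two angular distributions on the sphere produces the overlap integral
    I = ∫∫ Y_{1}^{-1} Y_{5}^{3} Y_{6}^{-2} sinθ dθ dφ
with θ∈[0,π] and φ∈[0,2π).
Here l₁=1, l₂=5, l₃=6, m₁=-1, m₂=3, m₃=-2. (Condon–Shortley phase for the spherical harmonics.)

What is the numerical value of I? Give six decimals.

0.100084

m-sum 0 ✓  L=12 even ✓  4≤6≤6 ✓
Π(2lᵢ+1) = 3×11×13 = 429
triangle coeff Δ(1,5,6) = 1/858
Σ_t [0,0]: t=0:+1/14400 = 1/14400
(3j)²=6/143 [(1 5 6; 0 0 0)], sign=+1
Σ_t [0,0]: t=0:+1/161280 = 1/161280
(3j)²=1/143 [(1 5 6; -1 3 -2)], sign=+1
⇒ 4πI² = 18/143
I = (+1)√(18/143/(4π)) = 0.10008369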